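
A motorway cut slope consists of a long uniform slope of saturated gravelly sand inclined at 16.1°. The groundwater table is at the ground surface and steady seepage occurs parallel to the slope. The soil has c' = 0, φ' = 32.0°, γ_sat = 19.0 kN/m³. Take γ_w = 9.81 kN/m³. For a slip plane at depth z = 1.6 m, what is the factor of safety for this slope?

With seepage parallel to the slope and the water table at the surface, the effective normal stress on the slip plane uses the buoyant unit weight γ' = γ_sat − γ_w while the driving shear stress uses γ_sat:
FS = [c' + γ' z cos²β tanφ'] / [γ_sat z sinβ cosβ]
(For c' = 0 this reduces to FS = (γ'/γ_sat)·tanφ'/tanβ.)
γ' = 19.0 − 9.81 = 9.19 kN/m³
Numerator = 0.0 + 9.19·1.6·cos²16.1°·tan32.0° = 0.0 + 9.19·1.6·0.9231·0.6249 = 8.481 kPa
Denominator = 19.0·1.6·sin16.1°·cos16.1° = 19.0·1.6·0.2773·0.9608 = 8.100 kPa
FS = 8.481 / 8.100 = 1.047

FS = 1.05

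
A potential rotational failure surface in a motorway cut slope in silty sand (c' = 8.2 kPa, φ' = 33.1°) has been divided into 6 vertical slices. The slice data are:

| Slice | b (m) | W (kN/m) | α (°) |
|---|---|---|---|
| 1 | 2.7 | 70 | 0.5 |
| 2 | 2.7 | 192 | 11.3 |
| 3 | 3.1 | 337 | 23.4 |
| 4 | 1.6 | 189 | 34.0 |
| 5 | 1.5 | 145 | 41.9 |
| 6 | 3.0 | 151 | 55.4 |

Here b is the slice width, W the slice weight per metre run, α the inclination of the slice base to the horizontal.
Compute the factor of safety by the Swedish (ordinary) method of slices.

Ordinary method of slices: FS = Σ[c'·Δl_i + (W_i cosα_i)·tanφ'] / Σ W_i sinα_i, with Δl_i = b_i / cosα_i.
Slice 1: Δl = 2.7/cos0.5° = 2.700 m; N'_1 = 70·cos0.5° = 70.0; c'Δl = 22.14; W sinα = 0.6
Slice 2: Δl = 2.7/cos11.3° = 2.753 m; N'_2 = 192·cos11.3° = 188.3; c'Δl = 22.58; W sinα = 37.6
Slice 3: Δl = 3.1/cos23.4° = 3.378 m; N'_3 = 337·cos23.4° = 309.3; c'Δl = 27.70; W sinα = 133.8
Slice 4: Δl = 1.6/cos34.0° = 1.930 m; N'_4 = 189·cos34.0° = 156.7; c'Δl = 15.83; W sinα = 105.7
Slice 5: Δl = 1.5/cos41.9° = 2.015 m; N'_5 = 145·cos41.9° = 107.9; c'Δl = 16.53; W sinα = 96.8
Slice 6: Δl = 3.0/cos55.4° = 5.283 m; N'_6 = 151·cos55.4° = 85.7; c'Δl = 43.32; W sinα = 124.3
Σc'Δl = 148.1 kN/m; ΣN' = 917.9 kN/m; ΣW sinα = 498.9 kN/m
Resisting = 148.1 + 917.9·tan33.1° = 148.1 + 598.4 = 746.5 kN/m
FS = 746.5 / 498.9 = 1.496

FS = 1.50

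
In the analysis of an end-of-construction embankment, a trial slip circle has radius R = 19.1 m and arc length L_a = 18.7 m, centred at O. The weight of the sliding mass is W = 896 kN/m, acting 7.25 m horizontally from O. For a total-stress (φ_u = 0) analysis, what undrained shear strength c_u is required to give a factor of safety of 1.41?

FS = c_u·L_a·R / (W·d), so c_u = FS·W·d / (L_a·R).
c_u = 1.41·896·7.25 / (18.70·19.1) = 9159.4 / 357.17 = 25.64 kPa

c_u = 25.6 kPa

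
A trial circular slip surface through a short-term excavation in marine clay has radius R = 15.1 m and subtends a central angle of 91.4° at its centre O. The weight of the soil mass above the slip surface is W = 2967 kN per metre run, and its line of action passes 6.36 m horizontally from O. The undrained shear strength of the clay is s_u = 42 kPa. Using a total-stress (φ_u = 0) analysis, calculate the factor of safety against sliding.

Taking moments about the centre O, the resisting moment is provided by the undrained shear strength acting along the arc:
Arc length L_a = R·θ = 15.1·(91.4°·π/180) = 15.1·1.5952 = 24.09 m
M_R = s_u·L_a·R = 42·24.09·15.1 = 15276.6 kN·m/m
M_D = W·d = 2967·6.36 = 18870.1 kN·m/m
FS = M_R / M_D = 15276.6 / 18870.1 = 0.810

FS = 0.81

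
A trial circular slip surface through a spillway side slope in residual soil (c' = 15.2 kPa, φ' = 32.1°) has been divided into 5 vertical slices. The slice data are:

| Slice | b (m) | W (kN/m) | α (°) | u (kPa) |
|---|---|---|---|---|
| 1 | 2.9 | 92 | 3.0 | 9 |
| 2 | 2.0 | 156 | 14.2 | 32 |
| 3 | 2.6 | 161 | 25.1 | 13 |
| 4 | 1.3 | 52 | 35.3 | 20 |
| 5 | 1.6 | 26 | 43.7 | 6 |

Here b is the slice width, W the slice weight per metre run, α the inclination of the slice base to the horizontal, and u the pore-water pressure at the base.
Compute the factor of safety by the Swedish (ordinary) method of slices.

FS = 2.19

Ordinary method of slices: FS = Σ[c'·Δl_i + (W_i cosα_i − u_i·Δl_i)·tanφ'] / Σ W_i sinα_i, with Δl_i = b_i / cosα_i.
Slice 1: Δl = 2.9/cos3.0° = 2.904 m; N'_1 = 92·cos3.0° − 9·2.904 = 65.7; c'Δl = 44.14; W sinα = 4.8
Slice 2: Δl = 2.0/cos14.2° = 2.063 m; N'_2 = 156·cos14.2° − 32·2.063 = 85.2; c'Δl = 31.36; W sinα = 38.3
Slice 3: Δl = 2.6/cos25.1° = 2.871 m; N'_3 = 161·cos25.1° − 13·2.871 = 108.5; c'Δl = 43.64; W sinα = 68.3
Slice 4: Δl = 1.3/cos35.3° = 1.593 m; N'_4 = 52·cos35.3° − 20·1.593 = 10.6; c'Δl = 24.21; W sinα = 30.0
Slice 5: Δl = 1.6/cos43.7° = 2.213 m; N'_5 = 26·cos43.7° − 6·2.213 = 5.5; c'Δl = 33.64; W sinα = 18.0
Σc'Δl = 177.0 kN/m; ΣN' = 275.5 kN/m; ΣW sinα = 159.4 kN/m
Resisting = 177.0 + 275.5·tan32.1° = 177.0 + 172.8 = 349.8 kN/m
FS = 349.8 / 159.4 = 2.195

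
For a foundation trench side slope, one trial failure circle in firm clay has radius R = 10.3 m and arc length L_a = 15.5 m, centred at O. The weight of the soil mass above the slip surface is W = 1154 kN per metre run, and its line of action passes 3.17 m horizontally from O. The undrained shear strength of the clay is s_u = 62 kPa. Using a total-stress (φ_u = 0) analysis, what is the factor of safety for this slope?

Taking moments about the centre O, the resisting moment is provided by the undrained shear strength acting along the arc:
M_R = s_u·L_a·R = 62·15.50·10.3 = 9898.3 kN·m/m
M_D = W·d = 1154·3.17 = 3658.2 kN·m/m
FS = M_R / M_D = 9898.3 / 3658.2 = 2.706

FS = 2.71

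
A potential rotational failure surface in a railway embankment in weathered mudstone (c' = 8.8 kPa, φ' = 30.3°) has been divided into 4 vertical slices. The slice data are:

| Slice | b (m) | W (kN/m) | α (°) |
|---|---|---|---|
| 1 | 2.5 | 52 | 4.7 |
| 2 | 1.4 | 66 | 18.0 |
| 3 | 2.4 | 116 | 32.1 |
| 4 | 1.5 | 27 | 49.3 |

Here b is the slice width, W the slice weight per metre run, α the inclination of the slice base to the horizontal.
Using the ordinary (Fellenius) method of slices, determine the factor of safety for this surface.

FS = 2.01

Ordinary method of slices: FS = Σ[c'·Δl_i + (W_i cosα_i)·tanφ'] / Σ W_i sinα_i, with Δl_i = b_i / cosα_i.
Slice 1: Δl = 2.5/cos4.7° = 2.508 m; N'_1 = 52·cos4.7° = 51.8; c'Δl = 22.07; W sinα = 4.3
Slice 2: Δl = 1.4/cos18.0° = 1.472 m; N'_2 = 66·cos18.0° = 62.8; c'Δl = 12.95; W sinα = 20.4
Slice 3: Δl = 2.4/cos32.1° = 2.833 m; N'_3 = 116·cos32.1° = 98.3; c'Δl = 24.93; W sinα = 61.6
Slice 4: Δl = 1.5/cos49.3° = 2.300 m; N'_4 = 27·cos49.3° = 17.6; c'Δl = 20.24; W sinα = 20.5
Σc'Δl = 80.2 kN/m; ΣN' = 230.5 kN/m; ΣW sinα = 106.8 kN/m
Resisting = 80.2 + 230.5·tan30.3° = 80.2 + 134.7 = 214.9 kN/m
FS = 214.9 / 106.8 = 2.013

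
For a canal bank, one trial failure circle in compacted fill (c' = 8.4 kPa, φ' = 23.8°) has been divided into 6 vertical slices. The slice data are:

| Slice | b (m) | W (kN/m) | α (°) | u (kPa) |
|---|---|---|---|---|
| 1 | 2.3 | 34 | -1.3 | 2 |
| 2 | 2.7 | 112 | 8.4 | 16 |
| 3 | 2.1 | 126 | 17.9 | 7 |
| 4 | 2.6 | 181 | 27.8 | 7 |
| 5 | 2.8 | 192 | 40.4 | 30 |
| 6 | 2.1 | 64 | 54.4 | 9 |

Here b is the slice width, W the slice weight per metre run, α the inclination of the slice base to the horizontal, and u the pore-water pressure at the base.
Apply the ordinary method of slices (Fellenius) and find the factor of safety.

Ordinary method of slices: FS = Σ[c'·Δl_i + (W_i cosα_i − u_i·Δl_i)·tanφ'] / Σ W_i sinα_i, with Δl_i = b_i / cosα_i.
Slice 1: Δl = 2.3/cos(-1.3°) = 2.301 m; N'_1 = 34·cos(-1.3°) − 2·2.301 = 29.4; c'Δl = 19.32; W sinα = -0.8
Slice 2: Δl = 2.7/cos8.4° = 2.729 m; N'_2 = 112·cos8.4° − 16·2.729 = 67.1; c'Δl = 22.93; W sinα = 16.4
Slice 3: Δl = 2.1/cos17.9° = 2.207 m; N'_3 = 126·cos17.9° − 7·2.207 = 104.5; c'Δl = 18.54; W sinα = 38.7
Slice 4: Δl = 2.6/cos27.8° = 2.939 m; N'_4 = 181·cos27.8° − 7·2.939 = 139.5; c'Δl = 24.69; W sinα = 84.4
Slice 5: Δl = 2.8/cos40.4° = 3.677 m; N'_5 = 192·cos40.4° − 30·3.677 = 35.9; c'Δl = 30.88; W sinα = 124.4
Slice 6: Δl = 2.1/cos54.4° = 3.607 m; N'_6 = 64·cos54.4° − 9·3.607 = 4.8; c'Δl = 30.30; W sinα = 52.0
Σc'Δl = 146.7 kN/m; ΣN' = 381.2 kN/m; ΣW sinα = 315.2 kN/m
Resisting = 146.7 + 381.2·tan23.8° = 146.7 + 168.1 = 314.8 kN/m
FS = 314.8 / 315.2 = 0.999

FS = 1.00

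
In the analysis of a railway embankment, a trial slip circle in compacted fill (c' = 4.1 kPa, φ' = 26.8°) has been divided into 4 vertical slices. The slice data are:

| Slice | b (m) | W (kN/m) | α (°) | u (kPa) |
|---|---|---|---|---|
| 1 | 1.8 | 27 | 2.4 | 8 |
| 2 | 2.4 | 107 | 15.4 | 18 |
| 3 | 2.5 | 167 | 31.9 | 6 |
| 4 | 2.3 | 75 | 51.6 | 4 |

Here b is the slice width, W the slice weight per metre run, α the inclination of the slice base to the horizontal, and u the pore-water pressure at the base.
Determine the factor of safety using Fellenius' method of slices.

FS = 0.90

Ordinary method of slices: FS = Σ[c'·Δl_i + (W_i cosα_i − u_i·Δl_i)·tanφ'] / Σ W_i sinα_i, with Δl_i = b_i / cosα_i.
Slice 1: Δl = 1.8/cos2.4° = 1.802 m; N'_1 = 27·cos2.4° − 8·1.802 = 12.6; c'Δl = 7.39; W sinα = 1.1
Slice 2: Δl = 2.4/cos15.4° = 2.489 m; N'_2 = 107·cos15.4° − 18·2.489 = 58.3; c'Δl = 10.21; W sinα = 28.4
Slice 3: Δl = 2.5/cos31.9° = 2.945 m; N'_3 = 167·cos31.9° − 6·2.945 = 124.1; c'Δl = 12.07; W sinα = 88.2
Slice 4: Δl = 2.3/cos51.6° = 3.703 m; N'_4 = 75·cos51.6° − 4·3.703 = 31.8; c'Δl = 15.18; W sinα = 58.8
Σc'Δl = 44.8 kN/m; ΣN' = 226.8 kN/m; ΣW sinα = 176.6 kN/m
Resisting = 44.8 + 226.8·tan26.8° = 44.8 + 114.6 = 159.4 kN/m
FS = 159.4 / 176.6 = 0.903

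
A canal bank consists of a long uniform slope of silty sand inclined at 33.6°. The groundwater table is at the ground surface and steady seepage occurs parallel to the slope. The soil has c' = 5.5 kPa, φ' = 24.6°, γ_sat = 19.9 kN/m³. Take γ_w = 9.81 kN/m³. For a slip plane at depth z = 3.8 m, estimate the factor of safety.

FS = 0.51

With seepage parallel to the slope and the water table at the surface, the effective normal stress on the slip plane uses the buoyant unit weight γ' = γ_sat − γ_w while the driving shear stress uses γ_sat:
FS = [c' + γ' z cos²β tanφ'] / [γ_sat z sinβ cosβ]
γ' = 19.9 − 9.81 = 10.09 kN/m³
Numerator = 5.5 + 10.09·3.8·cos²33.6°·tan24.6° = 5.5 + 10.09·3.8·0.6938·0.4578 = 17.678 kPa
Denominator = 19.9·3.8·sin33.6°·cos33.6° = 19.9·3.8·0.5534·0.8329 = 34.856 kPa
FS = 17.678 / 34.856 = 0.507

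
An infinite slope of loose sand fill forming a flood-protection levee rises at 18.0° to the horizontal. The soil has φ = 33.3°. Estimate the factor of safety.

For a dry cohesionless infinite slope the factor of safety is FS = tanφ / tanβ.
FS = tan33.3° / tan18.0° = 0.6569 / 0.3249 = 2.022

FS = 2.02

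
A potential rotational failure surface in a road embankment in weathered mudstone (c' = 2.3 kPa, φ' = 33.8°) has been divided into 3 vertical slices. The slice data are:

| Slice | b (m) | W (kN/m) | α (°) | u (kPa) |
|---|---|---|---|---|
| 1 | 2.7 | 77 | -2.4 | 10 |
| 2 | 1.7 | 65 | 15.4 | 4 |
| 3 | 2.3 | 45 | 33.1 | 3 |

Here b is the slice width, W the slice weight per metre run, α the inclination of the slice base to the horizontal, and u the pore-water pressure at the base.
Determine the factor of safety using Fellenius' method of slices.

Ordinary method of slices: FS = Σ[c'·Δl_i + (W_i cosα_i − u_i·Δl_i)·tanφ'] / Σ W_i sinα_i, with Δl_i = b_i / cosα_i.
Slice 1: Δl = 2.7/cos(-2.4°) = 2.702 m; N'_1 = 77·cos(-2.4°) − 10·2.702 = 49.9; c'Δl = 6.22; W sinα = -3.2
Slice 2: Δl = 1.7/cos15.4° = 1.763 m; N'_2 = 65·cos15.4° − 4·1.763 = 55.6; c'Δl = 4.06; W sinα = 17.3
Slice 3: Δl = 2.3/cos33.1° = 2.746 m; N'_3 = 45·cos33.1° − 3·2.746 = 29.5; c'Δl = 6.31; W sinα = 24.6
Σc'Δl = 16.6 kN/m; ΣN' = 135.0 kN/m; ΣW sinα = 38.6 kN/m
Resisting = 16.6 + 135.0·tan33.8° = 16.6 + 90.4 = 106.9 kN/m
FS = 106.9 / 38.6 = 2.770

FS = 2.77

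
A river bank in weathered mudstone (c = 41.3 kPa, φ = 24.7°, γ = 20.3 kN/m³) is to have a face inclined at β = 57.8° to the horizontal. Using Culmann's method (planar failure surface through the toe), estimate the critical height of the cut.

Culmann's analysis gives the critical failure plane at α_cr = (β + φ)/2 = (57.8 + 24.7)/2 = 41.2°, and the critical height
H_c = (4c/γ) · sinβ cosφ / [1 − cos(β − φ)]
    = (4·41.3/20.3) · sin57.8°·cos24.7° / [1 − cos(33.1°)]
    = 8.138 · 0.8462·0.9085 / [1 − 0.8377]
    = 8.138 · 0.7688 / 0.1623
    = 38.55 m

H_c = 38.55 m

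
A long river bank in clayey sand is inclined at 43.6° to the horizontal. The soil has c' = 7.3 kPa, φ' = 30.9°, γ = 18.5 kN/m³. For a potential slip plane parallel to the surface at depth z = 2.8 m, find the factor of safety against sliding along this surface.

FS = 0.91

For an infinite slope with a slip plane parallel to the surface (no pore pressure): FS = [c' + γz cos²β tanφ'] / [γz sinβ cosβ].
γz = 18.5·2.8 = 51.80 kN/m²
Numerator = 7.3 + 51.80·cos²43.6°·tan30.9° = 7.3 + 51.80·0.5244·0.5985 = 23.558 kPa
Denominator = 51.80·sin43.6°·cos43.6° = 51.80·0.6896·0.7242 = 25.869 kPa
FS = 23.558 / 25.869 = 0.911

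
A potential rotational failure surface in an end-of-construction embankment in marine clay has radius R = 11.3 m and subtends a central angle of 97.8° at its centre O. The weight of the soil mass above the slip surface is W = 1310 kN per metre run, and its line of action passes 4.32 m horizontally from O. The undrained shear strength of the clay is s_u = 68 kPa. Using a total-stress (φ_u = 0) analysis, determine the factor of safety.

FS = 2.62

Taking moments about the centre O, the resisting moment is provided by the undrained shear strength acting along the arc:
Arc length L_a = R·θ = 11.3·(97.8°·π/180) = 11.3·1.7069 = 19.29 m
M_R = s_u·L_a·R = 68·19.29·11.3 = 14821.2 kN·m/m
M_D = W·d = 1310·4.32 = 5659.2 kN·m/m
FS = M_R / M_D = 14821.2 / 5659.2 = 2.619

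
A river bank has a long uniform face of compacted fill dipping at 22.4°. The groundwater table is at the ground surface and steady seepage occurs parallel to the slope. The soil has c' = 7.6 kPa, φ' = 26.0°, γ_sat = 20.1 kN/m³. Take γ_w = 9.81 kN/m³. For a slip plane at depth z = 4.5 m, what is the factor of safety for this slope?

With seepage parallel to the slope and the water table at the surface, the effective normal stress on the slip plane uses the buoyant unit weight γ' = γ_sat − γ_w while the driving shear stress uses γ_sat:
FS = [c' + γ' z cos²β tanφ'] / [γ_sat z sinβ cosβ]
γ' = 20.1 − 9.81 = 10.29 kN/m³
Numerator = 7.6 + 10.29·4.5·cos²22.4°·tan26.0° = 7.6 + 10.29·4.5·0.8548·0.4877 = 26.905 kPa
Denominator = 20.1·4.5·sin22.4°·cos22.4° = 20.1·4.5·0.3811·0.9245 = 31.867 kPa
FS = 26.905 / 31.867 = 0.844

FS = 0.84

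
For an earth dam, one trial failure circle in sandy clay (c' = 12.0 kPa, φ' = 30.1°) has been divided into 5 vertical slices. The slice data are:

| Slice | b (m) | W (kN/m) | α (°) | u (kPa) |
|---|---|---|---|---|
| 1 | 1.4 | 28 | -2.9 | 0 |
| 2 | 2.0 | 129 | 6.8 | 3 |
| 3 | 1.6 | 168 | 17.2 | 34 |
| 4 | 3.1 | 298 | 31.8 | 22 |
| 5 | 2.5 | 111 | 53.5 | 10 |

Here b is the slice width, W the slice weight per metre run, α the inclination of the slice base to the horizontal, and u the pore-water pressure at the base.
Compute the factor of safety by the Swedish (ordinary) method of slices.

FS = 1.34

Ordinary method of slices: FS = Σ[c'·Δl_i + (W_i cosα_i − u_i·Δl_i)·tanφ'] / Σ W_i sinα_i, with Δl_i = b_i / cosα_i.
Slice 1: Δl = 1.4/cos(-2.9°) = 1.402 m; N'_1 = 28·cos(-2.9°) − 0·1.402 = 28.0; c'Δl = 16.82; W sinα = -1.4
Slice 2: Δl = 2.0/cos6.8° = 2.014 m; N'_2 = 129·cos6.8° − 3·2.014 = 122.1; c'Δl = 24.17; W sinα = 15.3
Slice 3: Δl = 1.6/cos17.2° = 1.675 m; N'_3 = 168·cos17.2° − 34·1.675 = 103.5; c'Δl = 20.10; W sinα = 49.7
Slice 4: Δl = 3.1/cos31.8° = 3.648 m; N'_4 = 298·cos31.8° − 22·3.648 = 173.0; c'Δl = 43.77; W sinα = 157.0
Slice 5: Δl = 2.5/cos53.5° = 4.203 m; N'_5 = 111·cos53.5° − 10·4.203 = 24.0; c'Δl = 50.44; W sinα = 89.2
Σc'Δl = 155.3 kN/m; ΣN' = 450.6 kN/m; ΣW sinα = 309.8 kN/m
Resisting = 155.3 + 450.6·tan30.1° = 155.3 + 261.2 = 416.5 kN/m
FS = 416.5 / 309.8 = 1.344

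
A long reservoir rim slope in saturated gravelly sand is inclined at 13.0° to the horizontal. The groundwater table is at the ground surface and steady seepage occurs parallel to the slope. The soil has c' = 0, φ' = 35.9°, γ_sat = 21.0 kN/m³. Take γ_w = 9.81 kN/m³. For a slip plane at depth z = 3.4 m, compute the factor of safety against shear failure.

FS = 1.67

With seepage parallel to the slope and the water table at the surface, the effective normal stress on the slip plane uses the buoyant unit weight γ' = γ_sat − γ_w while the driving shear stress uses γ_sat:
FS = [c' + γ' z cos²β tanφ'] / [γ_sat z sinβ cosβ]
(For c' = 0 this reduces to FS = (γ'/γ_sat)·tanφ'/tanβ.)
γ' = 21.0 − 9.81 = 11.19 kN/m³
Numerator = 0.0 + 11.19·3.4·cos²13.0°·tan35.9° = 0.0 + 11.19·3.4·0.9494·0.7239 = 26.147 kPa
Denominator = 21.0·3.4·sin13.0°·cos13.0° = 21.0·3.4·0.2250·0.9744 = 15.650 kPa
FS = 26.147 / 15.650 = 1.671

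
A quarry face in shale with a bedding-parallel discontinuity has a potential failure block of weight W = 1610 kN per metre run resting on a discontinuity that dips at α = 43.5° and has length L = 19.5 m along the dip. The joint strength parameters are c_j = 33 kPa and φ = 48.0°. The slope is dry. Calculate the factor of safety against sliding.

Resolving the block weight along and normal to the plane and applying the Mohr–Coulomb strength on the joint:
N' = W cosα = 1610·cos43.5° = 1167.9 kN/m
Driving force T = W sinα = 1610·sin43.5° = 1108.3 kN/m
Resisting force R = c_j·L + N'·tanφ = 33·19.5 + 1167.9·tan48.0° = 643.5 + 1297.0 = 1940.5 kN/m
FS = R / T = 1940.5 / 1108.3 = 1.751

FS = 1.75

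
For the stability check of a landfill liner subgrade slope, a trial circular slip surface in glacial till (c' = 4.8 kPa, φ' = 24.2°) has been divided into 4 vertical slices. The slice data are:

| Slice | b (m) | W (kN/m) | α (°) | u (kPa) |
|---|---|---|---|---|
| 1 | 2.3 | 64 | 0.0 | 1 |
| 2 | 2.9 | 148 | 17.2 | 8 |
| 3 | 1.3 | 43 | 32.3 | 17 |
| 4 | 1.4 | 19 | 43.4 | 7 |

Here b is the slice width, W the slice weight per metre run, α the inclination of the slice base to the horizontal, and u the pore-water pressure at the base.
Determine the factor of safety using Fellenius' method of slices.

FS = 1.60

Ordinary method of slices: FS = Σ[c'·Δl_i + (W_i cosα_i − u_i·Δl_i)·tanφ'] / Σ W_i sinα_i, with Δl_i = b_i / cosα_i.
Slice 1: Δl = 2.3/cos0.0° = 2.300 m; N'_1 = 64·cos0.0° − 1·2.300 = 61.7; c'Δl = 11.04; W sinα = 0.0
Slice 2: Δl = 2.9/cos17.2° = 3.036 m; N'_2 = 148·cos17.2° − 8·3.036 = 117.1; c'Δl = 14.57; W sinα = 43.8
Slice 3: Δl = 1.3/cos32.3° = 1.538 m; N'_3 = 43·cos32.3° − 17·1.538 = 10.2; c'Δl = 7.38; W sinα = 23.0
Slice 4: Δl = 1.4/cos43.4° = 1.927 m; N'_4 = 19·cos43.4° − 7·1.927 = 0.3; c'Δl = 9.25; W sinα = 13.1
Σc'Δl = 42.2 kN/m; ΣN' = 189.3 kN/m; ΣW sinα = 79.8 kN/m
Resisting = 42.2 + 189.3·tan24.2° = 42.2 + 85.1 = 127.3 kN/m
FS = 127.3 / 79.8 = 1.596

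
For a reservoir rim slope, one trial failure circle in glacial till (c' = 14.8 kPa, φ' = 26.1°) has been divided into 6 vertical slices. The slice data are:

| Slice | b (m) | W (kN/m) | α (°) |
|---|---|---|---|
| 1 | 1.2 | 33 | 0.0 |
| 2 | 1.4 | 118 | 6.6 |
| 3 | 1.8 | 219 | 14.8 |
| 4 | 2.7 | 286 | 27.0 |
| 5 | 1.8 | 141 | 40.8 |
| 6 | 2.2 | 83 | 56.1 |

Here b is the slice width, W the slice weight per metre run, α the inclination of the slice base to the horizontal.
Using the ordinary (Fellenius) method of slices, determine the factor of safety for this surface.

Ordinary method of slices: FS = Σ[c'·Δl_i + (W_i cosα_i)·tanφ'] / Σ W_i sinα_i, with Δl_i = b_i / cosα_i.
Slice 1: Δl = 1.2/cos0.0° = 1.200 m; N'_1 = 33·cos0.0° = 33.0; c'Δl = 17.76; W sinα = 0.0
Slice 2: Δl = 1.4/cos6.6° = 1.409 m; N'_2 = 118·cos6.6° = 117.2; c'Δl = 20.86; W sinα = 13.6
Slice 3: Δl = 1.8/cos14.8° = 1.862 m; N'_3 = 219·cos14.8° = 211.7; c'Δl = 27.55; W sinα = 55.9
Slice 4: Δl = 2.7/cos27.0° = 3.030 m; N'_4 = 286·cos27.0° = 254.8; c'Δl = 44.85; W sinα = 129.8
Slice 5: Δl = 1.8/cos40.8° = 2.378 m; N'_5 = 141·cos40.8° = 106.7; c'Δl = 35.19; W sinα = 92.1
Slice 6: Δl = 2.2/cos56.1° = 3.944 m; N'_6 = 83·cos56.1° = 46.3; c'Δl = 58.38; W sinα = 68.9
Σc'Δl = 204.6 kN/m; ΣN' = 769.8 kN/m; ΣW sinα = 360.4 kN/m
Resisting = 204.6 + 769.8·tan26.1° = 204.6 + 377.1 = 581.7 kN/m
FS = 581.7 / 360.4 = 1.614

FS = 1.61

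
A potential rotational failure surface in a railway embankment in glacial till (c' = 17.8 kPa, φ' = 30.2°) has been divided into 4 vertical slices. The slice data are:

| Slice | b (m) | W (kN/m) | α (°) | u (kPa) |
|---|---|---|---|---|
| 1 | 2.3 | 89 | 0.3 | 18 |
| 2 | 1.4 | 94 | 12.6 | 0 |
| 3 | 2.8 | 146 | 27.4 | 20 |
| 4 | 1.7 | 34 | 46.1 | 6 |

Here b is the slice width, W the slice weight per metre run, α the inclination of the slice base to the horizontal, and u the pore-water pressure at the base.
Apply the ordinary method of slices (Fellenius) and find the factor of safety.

Ordinary method of slices: FS = Σ[c'·Δl_i + (W_i cosα_i − u_i·Δl_i)·tanφ'] / Σ W_i sinα_i, with Δl_i = b_i / cosα_i.
Slice 1: Δl = 2.3/cos0.3° = 2.300 m; N'_1 = 89·cos0.3° − 18·2.300 = 47.6; c'Δl = 40.94; W sinα = 0.5
Slice 2: Δl = 1.4/cos12.6° = 1.435 m; N'_2 = 94·cos12.6° − 0·1.435 = 91.7; c'Δl = 25.53; W sinα = 20.5
Slice 3: Δl = 2.8/cos27.4° = 3.154 m; N'_3 = 146·cos27.4° − 20·3.154 = 66.5; c'Δl = 56.14; W sinα = 67.2
Slice 4: Δl = 1.7/cos46.1° = 2.452 m; N'_4 = 34·cos46.1° − 6·2.452 = 8.9; c'Δl = 43.64; W sinα = 24.5
Σc'Δl = 166.3 kN/m; ΣN' = 214.7 kN/m; ΣW sinα = 112.7 kN/m
Resisting = 166.3 + 214.7·tan30.2° = 166.3 + 125.0 = 291.2 kN/m
FS = 291.2 / 112.7 = 2.585

FS = 2.59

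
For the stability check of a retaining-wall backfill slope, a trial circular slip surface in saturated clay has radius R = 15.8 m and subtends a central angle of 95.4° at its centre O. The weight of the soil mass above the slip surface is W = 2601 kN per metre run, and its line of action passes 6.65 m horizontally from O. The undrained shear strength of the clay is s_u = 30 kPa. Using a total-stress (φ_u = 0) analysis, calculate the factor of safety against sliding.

Taking moments about the centre O, the resisting moment is provided by the undrained shear strength acting along the arc:
Arc length L_a = R·θ = 15.8·(95.4°·π/180) = 15.8·1.6650 = 26.31 m
M_R = s_u·L_a·R = 30·26.31·15.8 = 12469.8 kN·m/m
M_D = W·d = 2601·6.65 = 17296.7 kN·m/m
FS = M_R / M_D = 12469.8 / 17296.7 = 0.721

FS = 0.72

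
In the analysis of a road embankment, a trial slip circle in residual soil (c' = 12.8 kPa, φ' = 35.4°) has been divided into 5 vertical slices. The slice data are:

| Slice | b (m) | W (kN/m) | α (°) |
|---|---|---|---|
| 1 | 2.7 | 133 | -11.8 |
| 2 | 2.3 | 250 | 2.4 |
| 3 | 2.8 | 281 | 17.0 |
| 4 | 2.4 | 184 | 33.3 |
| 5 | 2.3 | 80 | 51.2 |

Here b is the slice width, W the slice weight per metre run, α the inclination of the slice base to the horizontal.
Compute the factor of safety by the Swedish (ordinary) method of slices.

FS = 3.46

Ordinary method of slices: FS = Σ[c'·Δl_i + (W_i cosα_i)·tanφ'] / Σ W_i sinα_i, with Δl_i = b_i / cosα_i.
Slice 1: Δl = 2.7/cos(-11.8°) = 2.758 m; N'_1 = 133·cos(-11.8°) = 130.2; c'Δl = 35.31; W sinα = -27.2
Slice 2: Δl = 2.3/cos2.4° = 2.302 m; N'_2 = 250·cos2.4° = 249.8; c'Δl = 29.47; W sinα = 10.5
Slice 3: Δl = 2.8/cos17.0° = 2.928 m; N'_3 = 281·cos17.0° = 268.7; c'Δl = 37.48; W sinα = 82.2
Slice 4: Δl = 2.4/cos33.3° = 2.871 m; N'_4 = 184·cos33.3° = 153.8; c'Δl = 36.75; W sinα = 101.0
Slice 5: Δl = 2.3/cos51.2° = 3.671 m; N'_5 = 80·cos51.2° = 50.1; c'Δl = 46.98; W sinα = 62.3
Σc'Δl = 186.0 kN/m; ΣN' = 852.6 kN/m; ΣW sinα = 228.8 kN/m
Resisting = 186.0 + 852.6·tan35.4° = 186.0 + 605.9 = 791.9 kN/m
FS = 791.9 / 228.8 = 3.461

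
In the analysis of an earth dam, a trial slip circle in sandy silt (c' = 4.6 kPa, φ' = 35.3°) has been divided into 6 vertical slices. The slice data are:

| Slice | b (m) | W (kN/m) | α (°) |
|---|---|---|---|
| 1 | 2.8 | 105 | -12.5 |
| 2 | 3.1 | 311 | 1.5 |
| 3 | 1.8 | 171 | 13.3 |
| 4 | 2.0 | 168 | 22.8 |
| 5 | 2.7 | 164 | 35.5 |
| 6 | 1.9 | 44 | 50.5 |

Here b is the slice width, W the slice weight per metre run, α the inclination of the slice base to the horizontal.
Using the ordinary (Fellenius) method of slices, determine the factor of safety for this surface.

Ordinary method of slices: FS = Σ[c'·Δl_i + (W_i cosα_i)·tanφ'] / Σ W_i sinα_i, with Δl_i = b_i / cosα_i.
Slice 1: Δl = 2.8/cos(-12.5°) = 2.868 m; N'_1 = 105·cos(-12.5°) = 102.5; c'Δl = 13.19; W sinα = -22.7
Slice 2: Δl = 3.1/cos1.5° = 3.101 m; N'_2 = 311·cos1.5° = 310.9; c'Δl = 14.26; W sinα = 8.1
Slice 3: Δl = 1.8/cos13.3° = 1.850 m; N'_3 = 171·cos13.3° = 166.4; c'Δl = 8.51; W sinα = 39.3
Slice 4: Δl = 2.0/cos22.8° = 2.170 m; N'_4 = 168·cos22.8° = 154.9; c'Δl = 9.98; W sinα = 65.1
Slice 5: Δl = 2.7/cos35.5° = 3.316 m; N'_5 = 164·cos35.5° = 133.5; c'Δl = 15.26; W sinα = 95.2
Slice 6: Δl = 1.9/cos50.5° = 2.987 m; N'_6 = 44·cos50.5° = 28.0; c'Δl = 13.74; W sinα = 34.0
Σc'Δl = 74.9 kN/m; ΣN' = 896.2 kN/m; ΣW sinα = 219.0 kN/m
Resisting = 74.9 + 896.2·tan35.3° = 74.9 + 634.5 = 709.5 kN/m
FS = 709.5 / 219.0 = 3.239

FS = 3.24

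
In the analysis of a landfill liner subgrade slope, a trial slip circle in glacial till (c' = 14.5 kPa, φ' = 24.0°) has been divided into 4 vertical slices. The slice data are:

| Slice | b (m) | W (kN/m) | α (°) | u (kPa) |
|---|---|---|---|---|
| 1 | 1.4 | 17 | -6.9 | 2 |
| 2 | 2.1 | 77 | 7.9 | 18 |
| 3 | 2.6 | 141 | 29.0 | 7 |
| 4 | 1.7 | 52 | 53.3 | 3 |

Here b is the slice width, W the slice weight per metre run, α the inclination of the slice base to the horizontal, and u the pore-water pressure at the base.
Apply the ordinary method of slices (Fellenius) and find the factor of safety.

Ordinary method of slices: FS = Σ[c'·Δl_i + (W_i cosα_i − u_i·Δl_i)·tanφ'] / Σ W_i sinα_i, with Δl_i = b_i / cosα_i.
Slice 1: Δl = 1.4/cos(-6.9°) = 1.410 m; N'_1 = 17·cos(-6.9°) − 2·1.410 = 14.1; c'Δl = 20.45; W sinα = -2.0
Slice 2: Δl = 2.1/cos7.9° = 2.120 m; N'_2 = 77·cos7.9° − 18·2.120 = 38.1; c'Δl = 30.74; W sinα = 10.6
Slice 3: Δl = 2.6/cos29.0° = 2.973 m; N'_3 = 141·cos29.0° − 7·2.973 = 102.5; c'Δl = 43.10; W sinα = 68.4
Slice 4: Δl = 1.7/cos53.3° = 2.845 m; N'_4 = 52·cos53.3° − 3·2.845 = 22.5; c'Δl = 41.25; W sinα = 41.7
Σc'Δl = 135.5 kN/m; ΣN' = 177.2 kN/m; ΣW sinα = 118.6 kN/m
Resisting = 135.5 + 177.2·tan24.0° = 135.5 + 78.9 = 214.4 kN/m
FS = 214.4 / 118.6 = 1.808

FS = 1.81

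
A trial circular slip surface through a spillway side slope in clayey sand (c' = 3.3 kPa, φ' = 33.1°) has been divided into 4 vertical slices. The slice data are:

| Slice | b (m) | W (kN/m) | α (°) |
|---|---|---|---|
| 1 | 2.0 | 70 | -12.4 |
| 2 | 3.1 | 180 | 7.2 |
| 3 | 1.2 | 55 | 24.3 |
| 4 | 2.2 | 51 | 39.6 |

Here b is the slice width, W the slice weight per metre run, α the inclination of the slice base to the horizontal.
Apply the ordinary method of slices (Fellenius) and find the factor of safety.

Ordinary method of slices: FS = Σ[c'·Δl_i + (W_i cosα_i)·tanφ'] / Σ W_i sinα_i, with Δl_i = b_i / cosα_i.
Slice 1: Δl = 2.0/cos(-12.4°) = 2.048 m; N'_1 = 70·cos(-12.4°) = 68.4; c'Δl = 6.76; W sinα = -15.0
Slice 2: Δl = 3.1/cos7.2° = 3.125 m; N'_2 = 180·cos7.2° = 178.6; c'Δl = 10.31; W sinα = 22.6
Slice 3: Δl = 1.2/cos24.3° = 1.317 m; N'_3 = 55·cos24.3° = 50.1; c'Δl = 4.34; W sinα = 22.6
Slice 4: Δl = 2.2/cos39.6° = 2.855 m; N'_4 = 51·cos39.6° = 39.3; c'Δl = 9.42; W sinα = 32.5
Σc'Δl = 30.8 kN/m; ΣN' = 336.4 kN/m; ΣW sinα = 62.7 kN/m
Resisting = 30.8 + 336.4·tan33.1° = 30.8 + 219.3 = 250.1 kN/m
FS = 250.1 / 62.7 = 3.991

FS = 3.99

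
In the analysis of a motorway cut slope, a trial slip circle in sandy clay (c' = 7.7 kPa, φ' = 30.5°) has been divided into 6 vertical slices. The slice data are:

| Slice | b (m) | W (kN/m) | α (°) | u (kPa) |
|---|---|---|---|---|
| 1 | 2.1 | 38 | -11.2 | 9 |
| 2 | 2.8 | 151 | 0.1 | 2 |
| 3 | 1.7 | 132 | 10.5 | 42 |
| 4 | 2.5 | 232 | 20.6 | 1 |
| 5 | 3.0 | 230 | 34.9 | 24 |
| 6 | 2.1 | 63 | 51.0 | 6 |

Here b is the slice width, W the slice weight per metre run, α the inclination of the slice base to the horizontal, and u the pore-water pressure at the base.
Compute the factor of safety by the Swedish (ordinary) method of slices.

Ordinary method of slices: FS = Σ[c'·Δl_i + (W_i cosα_i − u_i·Δl_i)·tanφ'] / Σ W_i sinα_i, with Δl_i = b_i / cosα_i.
Slice 1: Δl = 2.1/cos(-11.2°) = 2.141 m; N'_1 = 38·cos(-11.2°) − 9·2.141 = 18.0; c'Δl = 16.48; W sinα = -7.4
Slice 2: Δl = 2.8/cos0.1° = 2.800 m; N'_2 = 151·cos0.1° − 2·2.800 = 145.4; c'Δl = 21.56; W sinα = 0.3
Slice 3: Δl = 1.7/cos10.5° = 1.729 m; N'_3 = 132·cos10.5° − 42·1.729 = 57.2; c'Δl = 13.31; W sinα = 24.1
Slice 4: Δl = 2.5/cos20.6° = 2.671 m; N'_4 = 232·cos20.6° − 1·2.671 = 214.5; c'Δl = 20.56; W sinα = 81.6
Slice 5: Δl = 3.0/cos34.9° = 3.658 m; N'_5 = 230·cos34.9° − 24·3.658 = 100.8; c'Δl = 28.17; W sinα = 131.6
Slice 6: Δl = 2.1/cos51.0° = 3.337 m; N'_6 = 63·cos51.0° − 6·3.337 = 19.6; c'Δl = 25.69; W sinα = 49.0
Σc'Δl = 125.8 kN/m; ΣN' = 555.5 kN/m; ΣW sinα = 279.1 kN/m
Resisting = 125.8 + 555.5·tan30.5° = 125.8 + 327.2 = 453.0 kN/m
FS = 453.0 / 279.1 = 1.623

FS = 1.62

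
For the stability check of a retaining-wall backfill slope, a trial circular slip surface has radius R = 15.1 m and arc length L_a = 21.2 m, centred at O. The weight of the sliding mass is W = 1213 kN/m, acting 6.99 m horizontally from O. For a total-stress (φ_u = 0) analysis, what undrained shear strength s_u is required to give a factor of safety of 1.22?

s_u = 32.3 kPa

FS = s_u·L_a·R / (W·d), so s_u = FS·W·d / (L_a·R).
s_u = 1.22·1213·6.99 / (21.20·15.1) = 10344.2 / 320.12 = 32.31 kPa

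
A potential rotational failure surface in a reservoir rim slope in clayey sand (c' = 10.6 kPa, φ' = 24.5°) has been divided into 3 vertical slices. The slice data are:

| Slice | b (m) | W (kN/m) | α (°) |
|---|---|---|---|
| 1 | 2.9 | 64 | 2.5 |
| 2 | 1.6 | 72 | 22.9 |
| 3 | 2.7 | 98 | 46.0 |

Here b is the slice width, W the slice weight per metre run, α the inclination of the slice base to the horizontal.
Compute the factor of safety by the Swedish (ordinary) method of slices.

Ordinary method of slices: FS = Σ[c'·Δl_i + (W_i cosα_i)·tanφ'] / Σ W_i sinα_i, with Δl_i = b_i / cosα_i.
Slice 1: Δl = 2.9/cos2.5° = 2.903 m; N'_1 = 64·cos2.5° = 63.9; c'Δl = 30.77; W sinα = 2.8
Slice 2: Δl = 1.6/cos22.9° = 1.737 m; N'_2 = 72·cos22.9° = 66.3; c'Δl = 18.41; W sinα = 28.0
Slice 3: Δl = 2.7/cos46.0° = 3.887 m; N'_3 = 98·cos46.0° = 68.1; c'Δl = 41.20; W sinα = 70.5
Σc'Δl = 90.4 kN/m; ΣN' = 198.3 kN/m; ΣW sinα = 101.3 kN/m
Resisting = 90.4 + 198.3·tan24.5° = 90.4 + 90.4 = 180.8 kN/m
FS = 180.8 / 101.3 = 1.784

FS = 1.78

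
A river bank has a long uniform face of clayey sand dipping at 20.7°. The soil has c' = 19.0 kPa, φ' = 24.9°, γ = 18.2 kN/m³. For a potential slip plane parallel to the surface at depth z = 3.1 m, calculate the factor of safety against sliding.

FS = 2.25

For an infinite slope with a slip plane parallel to the surface (no pore pressure): FS = [c' + γz cos²β tanφ'] / [γz sinβ cosβ].
γz = 18.2·3.1 = 56.42 kN/m²
Numerator = 19.0 + 56.42·cos²20.7°·tan24.9° = 19.0 + 56.42·0.8751·0.4642 = 41.917 kPa
Denominator = 56.42·sin20.7°·cos20.7° = 56.42·0.3535·0.9354 = 18.656 kPa
FS = 41.917 / 18.656 = 2.247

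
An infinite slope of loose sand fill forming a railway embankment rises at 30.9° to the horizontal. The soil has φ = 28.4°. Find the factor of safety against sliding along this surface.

FS = 0.90

For a dry cohesionless infinite slope the factor of safety is FS = tanφ / tanβ.
FS = tan28.4° / tan30.9° = 0.5407 / 0.5985 = 0.903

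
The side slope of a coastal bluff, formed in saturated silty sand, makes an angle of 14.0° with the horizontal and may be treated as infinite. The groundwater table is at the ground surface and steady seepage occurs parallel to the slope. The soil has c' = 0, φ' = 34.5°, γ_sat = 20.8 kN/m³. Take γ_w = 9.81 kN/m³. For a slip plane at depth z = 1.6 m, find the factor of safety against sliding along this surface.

FS = 1.46

With seepage parallel to the slope and the water table at the surface, the effective normal stress on the slip plane uses the buoyant unit weight γ' = γ_sat − γ_w while the driving shear stress uses γ_sat:
FS = [c' + γ' z cos²β tanφ'] / [γ_sat z sinβ cosβ]
(For c' = 0 this reduces to FS = (γ'/γ_sat)·tanφ'/tanβ.)
γ' = 20.8 − 9.81 = 10.99 kN/m³
Numerator = 0.0 + 10.99·1.6·cos²14.0°·tan34.5° = 0.0 + 10.99·1.6·0.9415·0.6873 = 11.378 kPa
Denominator = 20.8·1.6·sin14.0°·cos14.0° = 20.8·1.6·0.2419·0.9703 = 7.812 kPa
FS = 11.378 / 7.812 = 1.456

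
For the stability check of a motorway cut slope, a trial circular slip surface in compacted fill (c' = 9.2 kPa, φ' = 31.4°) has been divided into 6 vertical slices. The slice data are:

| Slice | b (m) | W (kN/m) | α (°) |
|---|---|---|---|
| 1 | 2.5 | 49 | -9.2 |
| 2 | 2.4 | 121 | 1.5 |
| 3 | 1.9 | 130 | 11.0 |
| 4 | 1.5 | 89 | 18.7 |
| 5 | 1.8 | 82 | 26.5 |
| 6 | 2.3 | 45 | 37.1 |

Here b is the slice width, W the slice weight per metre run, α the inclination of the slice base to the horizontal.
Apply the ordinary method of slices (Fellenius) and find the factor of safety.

Ordinary method of slices: FS = Σ[c'·Δl_i + (W_i cosα_i)·tanφ'] / Σ W_i sinα_i, with Δl_i = b_i / cosα_i.
Slice 1: Δl = 2.5/cos(-9.2°) = 2.533 m; N'_1 = 49·cos(-9.2°) = 48.4; c'Δl = 23.30; W sinα = -7.8
Slice 2: Δl = 2.4/cos1.5° = 2.401 m; N'_2 = 121·cos1.5° = 121.0; c'Δl = 22.09; W sinα = 3.2
Slice 3: Δl = 1.9/cos11.0° = 1.936 m; N'_3 = 130·cos11.0° = 127.6; c'Δl = 17.81; W sinα = 24.8
Slice 4: Δl = 1.5/cos18.7° = 1.584 m; N'_4 = 89·cos18.7° = 84.3; c'Δl = 14.57; W sinα = 28.5
Slice 5: Δl = 1.8/cos26.5° = 2.011 m; N'_5 = 82·cos26.5° = 73.4; c'Δl = 18.50; W sinα = 36.6
Slice 6: Δl = 2.3/cos37.1° = 2.884 m; N'_6 = 45·cos37.1° = 35.9; c'Δl = 26.53; W sinα = 27.1
Σc'Δl = 122.8 kN/m; ΣN' = 490.5 kN/m; ΣW sinα = 112.4 kN/m
Resisting = 122.8 + 490.5·tan31.4° = 122.8 + 299.4 = 422.2 kN/m
FS = 422.2 / 112.4 = 3.756

FS = 3.76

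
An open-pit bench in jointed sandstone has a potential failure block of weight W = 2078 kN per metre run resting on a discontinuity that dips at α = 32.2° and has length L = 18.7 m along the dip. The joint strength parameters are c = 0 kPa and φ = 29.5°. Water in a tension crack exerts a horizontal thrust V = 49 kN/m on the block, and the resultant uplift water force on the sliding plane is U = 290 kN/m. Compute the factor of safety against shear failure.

FS = 0.71

Resolving the block weight along and normal to the plane and applying the Mohr–Coulomb strength on the joint:
N' = W cosα − U − V sinα = 2078·cos32.2° − 290 − 49·sin32.2° = 1442.3 kN/m
Driving force T = W sinα + V cosα = 2078·sin32.2° + 49·cos32.2° = 1148.8 kN/m
Resisting force R = c·L + N'·tanφ = 0·18.7 + 1442.3·tan29.5° = 0.0 + 816.0 = 816.0 kN/m
FS = R / T = 816.0 / 1148.8 = 0.710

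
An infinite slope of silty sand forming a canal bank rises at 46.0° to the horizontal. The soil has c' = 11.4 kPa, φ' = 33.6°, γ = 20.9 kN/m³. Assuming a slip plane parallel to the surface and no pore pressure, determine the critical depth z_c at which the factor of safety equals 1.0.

Setting FS = 1.00 in FS = [c' + γz cos²β tanφ'] / [γz sinβ cosβ] and solving for z:
z = c' / [γ cosβ (FS·sinβ − cosβ·tanφ')]
  = 11.4 / [20.9·cos46.0°·(1.00·sin46.0° − cos46.0°·tan33.6°)]
  = 11.4 / [20.9·0.6947·(1.00·0.7193 − 0.6947·0.6644)]
  = 11.4 / 3.7430 = 3.046 m

z_c = 3.05 m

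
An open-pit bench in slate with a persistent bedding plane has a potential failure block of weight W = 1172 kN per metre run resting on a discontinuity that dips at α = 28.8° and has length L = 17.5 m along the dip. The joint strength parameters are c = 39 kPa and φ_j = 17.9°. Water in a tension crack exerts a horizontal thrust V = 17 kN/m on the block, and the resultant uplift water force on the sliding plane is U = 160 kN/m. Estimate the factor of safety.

FS = 1.66

Resolving the block weight along and normal to the plane and applying the Mohr–Coulomb strength on the joint:
N' = W cosα − U − V sinα = 1172·cos28.8° − 160 − 17·sin28.8° = 858.8 kN/m
Driving force T = W sinα + V cosα = 1172·sin28.8° + 17·cos28.8° = 579.5 kN/m
Resisting force R = c·L + N'·tanφ_j = 39·17.5 + 858.8·tan17.9° = 682.5 + 277.4 = 959.9 kN/m
FS = R / T = 959.9 / 579.5 = 1.656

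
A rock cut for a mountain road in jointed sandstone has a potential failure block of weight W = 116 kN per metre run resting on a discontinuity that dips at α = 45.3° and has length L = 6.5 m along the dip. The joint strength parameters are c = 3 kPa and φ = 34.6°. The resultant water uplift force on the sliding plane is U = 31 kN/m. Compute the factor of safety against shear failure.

Resolving the block weight along and normal to the plane and applying the Mohr–Coulomb strength on the joint:
N' = W cosα − U = 116·cos45.3° − 31 = 50.6 kN/m
Driving force T = W sinα = 116·sin45.3° = 82.5 kN/m
Resisting force R = c·L + N'·tanφ = 3·6.5 + 50.6·tan34.6° = 19.5 + 34.9 = 54.4 kN/m
FS = R / T = 54.4 / 82.5 = 0.660

FS = 0.66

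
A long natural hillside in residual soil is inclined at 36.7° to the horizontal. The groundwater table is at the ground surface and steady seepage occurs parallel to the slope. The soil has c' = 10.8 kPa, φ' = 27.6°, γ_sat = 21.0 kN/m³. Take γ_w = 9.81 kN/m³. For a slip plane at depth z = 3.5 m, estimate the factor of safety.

FS = 0.68

With seepage parallel to the slope and the water table at the surface, the effective normal stress on the slip plane uses the buoyant unit weight γ' = γ_sat − γ_w while the driving shear stress uses γ_sat:
FS = [c' + γ' z cos²β tanφ'] / [γ_sat z sinβ cosβ]
γ' = 21.0 − 9.81 = 11.19 kN/m³
Numerator = 10.8 + 11.19·3.5·cos²36.7°·tan27.6° = 10.8 + 11.19·3.5·0.6428·0.5228 = 23.962 kPa
Denominator = 21.0·3.5·sin36.7°·cos36.7° = 21.0·3.5·0.5976·0.8018 = 35.218 kPa
FS = 23.962 / 35.218 = 0.680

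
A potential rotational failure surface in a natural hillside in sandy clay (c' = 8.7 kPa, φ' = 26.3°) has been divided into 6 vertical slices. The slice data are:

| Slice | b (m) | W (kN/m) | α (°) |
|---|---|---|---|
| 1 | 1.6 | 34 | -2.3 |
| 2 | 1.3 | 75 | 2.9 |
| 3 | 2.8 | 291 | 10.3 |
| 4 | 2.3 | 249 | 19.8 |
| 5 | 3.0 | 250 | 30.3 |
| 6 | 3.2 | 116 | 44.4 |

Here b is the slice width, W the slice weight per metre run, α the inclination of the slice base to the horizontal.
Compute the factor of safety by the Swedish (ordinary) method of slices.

FS = 1.73

Ordinary method of slices: FS = Σ[c'·Δl_i + (W_i cosα_i)·tanφ'] / Σ W_i sinα_i, with Δl_i = b_i / cosα_i.
Slice 1: Δl = 1.6/cos(-2.3°) = 1.601 m; N'_1 = 34·cos(-2.3°) = 34.0; c'Δl = 13.93; W sinα = -1.4
Slice 2: Δl = 1.3/cos2.9° = 1.302 m; N'_2 = 75·cos2.9° = 74.9; c'Δl = 11.32; W sinα = 3.8
Slice 3: Δl = 2.8/cos10.3° = 2.846 m; N'_3 = 291·cos10.3° = 286.3; c'Δl = 24.76; W sinα = 52.0
Slice 4: Δl = 2.3/cos19.8° = 2.445 m; N'_4 = 249·cos19.8° = 234.3; c'Δl = 21.27; W sinα = 84.3
Slice 5: Δl = 3.0/cos30.3° = 3.475 m; N'_5 = 250·cos30.3° = 215.8; c'Δl = 30.23; W sinα = 126.1
Slice 6: Δl = 3.2/cos44.4° = 4.479 m; N'_6 = 116·cos44.4° = 82.9; c'Δl = 38.97; W sinα = 81.2
Σc'Δl = 140.5 kN/m; ΣN' = 928.2 kN/m; ΣW sinα = 346.1 kN/m
Resisting = 140.5 + 928.2·tan26.3° = 140.5 + 458.7 = 599.2 kN/m
FS = 599.2 / 346.1 = 1.731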